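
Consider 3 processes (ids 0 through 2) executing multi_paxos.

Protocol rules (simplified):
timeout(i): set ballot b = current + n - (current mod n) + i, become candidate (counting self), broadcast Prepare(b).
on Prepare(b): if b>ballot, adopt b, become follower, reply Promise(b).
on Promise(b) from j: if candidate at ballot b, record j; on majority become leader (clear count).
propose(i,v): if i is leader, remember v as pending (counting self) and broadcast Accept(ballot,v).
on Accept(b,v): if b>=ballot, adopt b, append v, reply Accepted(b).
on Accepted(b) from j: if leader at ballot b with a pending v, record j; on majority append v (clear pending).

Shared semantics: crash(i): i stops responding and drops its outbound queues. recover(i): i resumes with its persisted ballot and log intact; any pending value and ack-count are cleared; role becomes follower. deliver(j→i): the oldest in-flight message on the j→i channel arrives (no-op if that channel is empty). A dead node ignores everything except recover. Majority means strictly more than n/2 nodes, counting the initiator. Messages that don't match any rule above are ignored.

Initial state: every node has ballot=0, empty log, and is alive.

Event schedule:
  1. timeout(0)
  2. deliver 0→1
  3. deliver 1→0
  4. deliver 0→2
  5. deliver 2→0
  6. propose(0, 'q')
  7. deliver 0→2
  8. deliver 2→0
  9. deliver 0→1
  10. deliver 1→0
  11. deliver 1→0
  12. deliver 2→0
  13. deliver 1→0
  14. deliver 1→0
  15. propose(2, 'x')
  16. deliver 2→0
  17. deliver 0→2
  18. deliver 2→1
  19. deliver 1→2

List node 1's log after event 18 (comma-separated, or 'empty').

step 1 timeout(0): 0={cand,b=3,log=-}
step 2 deliver 0→1: 1={foll,b=3,log=-}
step 3 deliver 1→0: 0={lead,b=3,log=-}
step 4 deliver 0→2: 2={foll,b=3,log=-}
step 5 deliver 2→0: —
step 6 propose(0,'q'): —
step 7 deliver 0→2: 2={foll,b=3,log=q}
step 8 deliver 2→0: 0={lead,b=3,log=q}
step 9 deliver 0→1: 1={foll,b=3,log=q}
step 10 deliver 1→0: —
step 11 deliver 1→0: —
step 12 deliver 2→0: —
step 13 deliver 1→0: —
step 14 deliver 1→0: —
step 15 propose(2,'x'): —
step 16 deliver 2→0: —
step 17 deliver 0→2: —
step 18 deliver 2→1: —

q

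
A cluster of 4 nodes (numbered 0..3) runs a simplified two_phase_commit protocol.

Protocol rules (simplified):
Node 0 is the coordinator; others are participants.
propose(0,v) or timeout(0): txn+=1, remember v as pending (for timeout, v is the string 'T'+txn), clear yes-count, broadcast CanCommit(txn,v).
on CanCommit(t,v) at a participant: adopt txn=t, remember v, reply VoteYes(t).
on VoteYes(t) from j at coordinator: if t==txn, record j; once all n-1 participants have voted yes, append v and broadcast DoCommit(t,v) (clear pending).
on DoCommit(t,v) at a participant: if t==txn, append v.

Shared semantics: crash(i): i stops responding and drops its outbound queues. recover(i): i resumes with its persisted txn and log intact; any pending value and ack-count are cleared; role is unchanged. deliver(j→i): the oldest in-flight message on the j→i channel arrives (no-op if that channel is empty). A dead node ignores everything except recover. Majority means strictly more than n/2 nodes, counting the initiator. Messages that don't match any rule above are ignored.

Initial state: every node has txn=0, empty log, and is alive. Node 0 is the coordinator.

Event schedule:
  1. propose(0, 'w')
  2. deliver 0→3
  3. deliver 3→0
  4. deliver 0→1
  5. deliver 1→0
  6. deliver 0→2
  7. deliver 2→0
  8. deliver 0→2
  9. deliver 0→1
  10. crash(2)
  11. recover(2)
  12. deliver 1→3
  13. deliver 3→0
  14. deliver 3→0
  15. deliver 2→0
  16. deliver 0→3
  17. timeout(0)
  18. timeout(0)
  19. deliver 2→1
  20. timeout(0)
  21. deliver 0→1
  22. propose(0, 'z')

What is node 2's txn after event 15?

1. propose(0,'w'):  <0:coor t1 ->
2. deliver 0→3:  <3:part t1 ->
3. deliver 3→0:  nop
4. deliver 0→1:  <1:part t1 ->
5. deliver 1→0:  nop
6. deliver 0→2:  <2:part t1 ->
7. deliver 2→0:  <0:coor t1 w>
8. deliver 0→2:  <2:part t1 w>
9. deliver 0→1:  <1:part t1 w>
10. crash(2):  <2:✗part t1 w>
11. recover(2):  <2:part t1 w>
12. deliver 1→3:  nop
13. deliver 3→0:  nop
14. deliver 3→0:  nop
15. deliver 2→0:  nop

1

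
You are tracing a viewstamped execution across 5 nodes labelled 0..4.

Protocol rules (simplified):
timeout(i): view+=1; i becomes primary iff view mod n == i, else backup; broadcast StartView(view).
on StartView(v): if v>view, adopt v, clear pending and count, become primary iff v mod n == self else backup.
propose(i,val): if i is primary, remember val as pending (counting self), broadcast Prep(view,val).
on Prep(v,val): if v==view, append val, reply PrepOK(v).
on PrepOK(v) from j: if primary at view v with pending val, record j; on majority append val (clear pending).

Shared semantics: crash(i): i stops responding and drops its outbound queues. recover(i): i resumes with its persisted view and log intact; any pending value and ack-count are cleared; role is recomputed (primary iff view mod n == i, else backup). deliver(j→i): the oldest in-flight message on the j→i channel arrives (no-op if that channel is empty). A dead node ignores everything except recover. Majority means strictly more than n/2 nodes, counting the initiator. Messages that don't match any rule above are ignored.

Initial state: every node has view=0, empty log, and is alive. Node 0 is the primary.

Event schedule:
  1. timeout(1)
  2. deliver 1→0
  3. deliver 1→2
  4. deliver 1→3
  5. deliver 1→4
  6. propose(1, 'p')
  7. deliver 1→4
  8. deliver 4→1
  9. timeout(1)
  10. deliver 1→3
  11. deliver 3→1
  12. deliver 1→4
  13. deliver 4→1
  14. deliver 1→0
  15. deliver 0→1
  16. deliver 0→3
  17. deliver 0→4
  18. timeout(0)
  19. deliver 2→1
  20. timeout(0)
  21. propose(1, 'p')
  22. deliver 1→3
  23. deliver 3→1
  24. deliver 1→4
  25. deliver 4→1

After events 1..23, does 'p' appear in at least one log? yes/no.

yes

[1] timeout(1) → N1(prim v1 [-])
[2] deliver 1→0 → N0(back v1 [-])
[3] deliver 1→2 → N2(back v1 [-])
[4] deliver 1→3 → N3(back v1 [-])
[5] deliver 1→4 → N4(back v1 [-])
[6] propose(1,'p') → ∅
[7] deliver 1→4 → N4(back v1 [p])
[8] deliver 4→1 → ∅
[9] timeout(1) → N1(back v2 [-])
[10] deliver 1→3 → N3(back v1 [p])
[11] deliver 3→1 → ∅
[12] deliver 1→4 → N4(back v2 [p])
[13] deliver 4→1 → ∅
[14] deliver 1→0 → N0(back v1 [p])
[15] deliver 0→1 → ∅
[16] deliver 0→3 → ∅
[17] deliver 0→4 → ∅
[18] timeout(0) → N0(back v2 [p])
[19] deliver 2→1 → ∅
[20] timeout(0) → N0(back v3 [p])
[21] propose(1,'p') → ∅
[22] deliver 1→3 → N3(back v2 [p])
[23] deliver 3→1 → ∅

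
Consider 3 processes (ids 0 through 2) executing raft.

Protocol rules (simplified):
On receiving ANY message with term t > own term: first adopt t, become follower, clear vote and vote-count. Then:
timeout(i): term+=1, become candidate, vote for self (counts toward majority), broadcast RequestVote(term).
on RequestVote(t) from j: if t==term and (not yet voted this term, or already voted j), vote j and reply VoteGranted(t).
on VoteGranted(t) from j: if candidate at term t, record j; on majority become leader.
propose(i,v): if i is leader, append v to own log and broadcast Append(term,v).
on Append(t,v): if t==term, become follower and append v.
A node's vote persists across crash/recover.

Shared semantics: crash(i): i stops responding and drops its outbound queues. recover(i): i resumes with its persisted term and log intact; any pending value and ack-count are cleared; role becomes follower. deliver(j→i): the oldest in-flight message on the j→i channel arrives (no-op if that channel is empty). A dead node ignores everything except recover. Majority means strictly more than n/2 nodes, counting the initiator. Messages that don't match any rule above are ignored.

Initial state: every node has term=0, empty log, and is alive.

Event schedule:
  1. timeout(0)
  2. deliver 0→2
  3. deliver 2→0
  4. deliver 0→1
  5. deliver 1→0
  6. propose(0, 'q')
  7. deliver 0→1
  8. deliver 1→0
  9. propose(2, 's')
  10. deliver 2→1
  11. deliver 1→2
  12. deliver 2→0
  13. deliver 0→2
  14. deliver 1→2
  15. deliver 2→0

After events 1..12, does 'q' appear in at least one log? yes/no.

yes

step 1 timeout(0): 0={cand,t=1,log=-}
step 2 deliver 0→2: 2={foll,t=1,log=-}
step 3 deliver 2→0: 0={lead,t=1,log=-}
step 4 deliver 0→1: 1={foll,t=1,log=-}
step 5 deliver 1→0: —
step 6 propose(0,'q'): 0={lead,t=1,log=q}
step 7 deliver 0→1: 1={foll,t=1,log=q}
step 8 deliver 1→0: —
step 9 propose(2,'s'): —
step 10 deliver 2→1: —
step 11 deliver 1→2: —
step 12 deliver 2→0: —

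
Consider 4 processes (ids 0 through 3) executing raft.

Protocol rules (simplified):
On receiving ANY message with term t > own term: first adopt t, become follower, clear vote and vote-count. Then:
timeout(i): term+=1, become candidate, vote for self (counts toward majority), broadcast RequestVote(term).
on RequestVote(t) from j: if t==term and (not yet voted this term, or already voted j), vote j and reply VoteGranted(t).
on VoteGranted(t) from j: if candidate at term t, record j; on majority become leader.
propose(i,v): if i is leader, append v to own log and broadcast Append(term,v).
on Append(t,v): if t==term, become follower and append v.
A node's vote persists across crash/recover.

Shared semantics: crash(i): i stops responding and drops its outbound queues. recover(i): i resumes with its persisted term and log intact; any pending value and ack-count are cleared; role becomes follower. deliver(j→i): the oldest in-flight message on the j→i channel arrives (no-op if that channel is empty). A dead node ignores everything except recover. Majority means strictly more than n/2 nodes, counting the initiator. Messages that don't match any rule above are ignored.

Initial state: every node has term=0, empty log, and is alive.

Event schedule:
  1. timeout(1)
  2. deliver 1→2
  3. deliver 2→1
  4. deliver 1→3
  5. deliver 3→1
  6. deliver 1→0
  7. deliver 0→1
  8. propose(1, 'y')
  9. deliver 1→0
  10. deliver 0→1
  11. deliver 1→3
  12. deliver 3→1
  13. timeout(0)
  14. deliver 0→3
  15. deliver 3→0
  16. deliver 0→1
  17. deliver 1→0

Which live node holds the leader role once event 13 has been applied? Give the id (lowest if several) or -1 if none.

1. timeout(1):  <1:cand t1 ->
2. deliver 1→2:  <2:foll t1 ->
3. deliver 2→1:  nop
4. deliver 1→3:  <3:foll t1 ->
5. deliver 3→1:  <1:lead t1 ->
6. deliver 1→0:  <0:foll t1 ->
7. deliver 0→1:  nop
8. propose(1,'y'):  <1:lead t1 y>
9. deliver 1→0:  <0:foll t1 y>
10. deliver 0→1:  nop
11. deliver 1→3:  <3:foll t1 y>
12. deliver 3→1:  nop
13. timeout(0):  <0:cand t2 y>

1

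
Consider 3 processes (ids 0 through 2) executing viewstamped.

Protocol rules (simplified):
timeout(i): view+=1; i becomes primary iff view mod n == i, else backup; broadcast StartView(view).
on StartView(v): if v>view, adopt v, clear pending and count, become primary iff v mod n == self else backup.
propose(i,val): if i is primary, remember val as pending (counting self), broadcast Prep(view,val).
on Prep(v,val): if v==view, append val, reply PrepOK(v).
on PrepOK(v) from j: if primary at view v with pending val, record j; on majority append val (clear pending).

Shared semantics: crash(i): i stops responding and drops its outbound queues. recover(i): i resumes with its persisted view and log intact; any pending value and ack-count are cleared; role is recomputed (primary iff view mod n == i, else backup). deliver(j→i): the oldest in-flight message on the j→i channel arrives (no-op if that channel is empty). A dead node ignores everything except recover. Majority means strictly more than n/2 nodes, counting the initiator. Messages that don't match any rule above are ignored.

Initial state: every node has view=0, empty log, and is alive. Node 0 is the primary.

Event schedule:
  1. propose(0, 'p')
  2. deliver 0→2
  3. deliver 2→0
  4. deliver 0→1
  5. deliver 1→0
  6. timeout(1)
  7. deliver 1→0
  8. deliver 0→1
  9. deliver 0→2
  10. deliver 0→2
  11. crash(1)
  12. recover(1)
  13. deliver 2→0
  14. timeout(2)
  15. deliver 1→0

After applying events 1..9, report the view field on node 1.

1

after 1 — propose(0,'p'): ·
after 2 — deliver 0→2: n2:back/v0/[p]
after 3 — deliver 2→0: n0:prim/v0/[p]
after 4 — deliver 0→1: n1:back/v0/[p]
after 5 — deliver 1→0: ·
after 6 — timeout(1): n1:prim/v1/[p]
after 7 — deliver 1→0: n0:back/v1/[p]
after 8 — deliver 0→1: ·
after 9 — deliver 0→2: ·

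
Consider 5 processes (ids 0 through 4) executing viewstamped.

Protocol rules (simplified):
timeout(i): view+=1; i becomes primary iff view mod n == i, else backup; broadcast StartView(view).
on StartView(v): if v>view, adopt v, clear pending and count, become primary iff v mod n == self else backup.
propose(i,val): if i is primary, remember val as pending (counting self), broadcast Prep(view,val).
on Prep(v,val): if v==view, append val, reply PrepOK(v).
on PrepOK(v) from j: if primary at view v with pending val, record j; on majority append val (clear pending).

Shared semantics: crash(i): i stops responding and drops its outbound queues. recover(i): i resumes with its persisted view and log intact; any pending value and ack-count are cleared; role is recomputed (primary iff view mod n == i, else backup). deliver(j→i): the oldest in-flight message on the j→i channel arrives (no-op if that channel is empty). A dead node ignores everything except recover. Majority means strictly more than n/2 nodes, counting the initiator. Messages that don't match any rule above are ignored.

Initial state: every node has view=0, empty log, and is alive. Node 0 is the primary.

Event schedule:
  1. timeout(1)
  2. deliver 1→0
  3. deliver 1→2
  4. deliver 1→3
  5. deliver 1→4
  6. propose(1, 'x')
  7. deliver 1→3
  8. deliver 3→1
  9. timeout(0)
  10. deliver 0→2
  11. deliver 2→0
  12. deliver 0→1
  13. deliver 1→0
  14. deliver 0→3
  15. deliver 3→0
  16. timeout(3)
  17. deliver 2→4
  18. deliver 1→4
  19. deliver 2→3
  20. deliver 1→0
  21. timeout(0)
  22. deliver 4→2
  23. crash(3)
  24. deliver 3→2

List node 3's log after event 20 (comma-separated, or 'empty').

x

step 1 timeout(1): 1={prim,v=1,log=-}
step 2 deliver 1→0: 0={back,v=1,log=-}
step 3 deliver 1→2: 2={back,v=1,log=-}
step 4 deliver 1→3: 3={back,v=1,log=-}
step 5 deliver 1→4: 4={back,v=1,log=-}
step 6 propose(1,'x'): —
step 7 deliver 1→3: 3={back,v=1,log=x}
step 8 deliver 3→1: —
step 9 timeout(0): 0={back,v=2,log=-}
step 10 deliver 0→2: 2={prim,v=2,log=-}
step 11 deliver 2→0: —
step 12 deliver 0→1: 1={back,v=2,log=-}
step 13 deliver 1→0: —
step 14 deliver 0→3: 3={back,v=2,log=x}
step 15 deliver 3→0: —
step 16 timeout(3): 3={prim,v=3,log=x}
step 17 deliver 2→4: —
step 18 deliver 1→4: 4={back,v=1,log=x}
step 19 deliver 2→3: —
step 20 deliver 1→0: —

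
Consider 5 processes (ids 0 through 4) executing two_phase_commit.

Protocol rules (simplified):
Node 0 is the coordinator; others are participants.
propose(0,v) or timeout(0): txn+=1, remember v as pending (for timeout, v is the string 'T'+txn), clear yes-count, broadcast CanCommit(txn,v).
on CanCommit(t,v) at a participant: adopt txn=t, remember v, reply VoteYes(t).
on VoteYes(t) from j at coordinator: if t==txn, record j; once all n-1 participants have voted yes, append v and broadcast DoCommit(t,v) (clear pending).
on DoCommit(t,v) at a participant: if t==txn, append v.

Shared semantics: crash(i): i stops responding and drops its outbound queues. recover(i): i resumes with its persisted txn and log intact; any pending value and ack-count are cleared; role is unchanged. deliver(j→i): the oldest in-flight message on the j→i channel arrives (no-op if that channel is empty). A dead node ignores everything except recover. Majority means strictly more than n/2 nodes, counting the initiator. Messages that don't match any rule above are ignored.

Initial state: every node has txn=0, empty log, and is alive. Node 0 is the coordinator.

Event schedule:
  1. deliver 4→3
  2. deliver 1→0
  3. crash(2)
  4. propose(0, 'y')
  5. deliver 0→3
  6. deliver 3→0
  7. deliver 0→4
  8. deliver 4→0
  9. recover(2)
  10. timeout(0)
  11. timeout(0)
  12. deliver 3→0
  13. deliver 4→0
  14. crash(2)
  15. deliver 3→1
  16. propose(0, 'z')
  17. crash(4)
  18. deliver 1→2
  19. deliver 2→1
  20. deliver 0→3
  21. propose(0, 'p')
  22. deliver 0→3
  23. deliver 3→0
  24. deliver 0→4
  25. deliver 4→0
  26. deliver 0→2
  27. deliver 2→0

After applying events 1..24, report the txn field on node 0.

e1 deliver 4→3: ·
e2 deliver 1→0: ·
e3 crash(2): 2[✗part,t=0,-]
e4 propose(0,'y'): 0[coor,t=1,-]
e5 deliver 0→3: 3[part,t=1,-]
e6 deliver 3→0: ·
e7 deliver 0→4: 4[part,t=1,-]
e8 deliver 4→0: ·
e9 recover(2): 2[part,t=0,-]
e10 timeout(0): 0[coor,t=2,-]
e11 timeout(0): 0[coor,t=3,-]
e12 deliver 3→0: ·
e13 deliver 4→0: ·
e14 crash(2): 2[✗part,t=0,-]
e15 deliver 3→1: ·
e16 propose(0,'z'): 0[coor,t=4,-]
e17 crash(4): 4[✗part,t=1,-]
e18 deliver 1→2: ·
e19 deliver 2→1: ·
e20 deliver 0→3: 3[part,t=2,-]
e21 propose(0,'p'): 0[coor,t=5,-]
e22 deliver 0→3: 3[part,t=3,-]
e23 deliver 3→0: ·
e24 deliver 0→4: ·

5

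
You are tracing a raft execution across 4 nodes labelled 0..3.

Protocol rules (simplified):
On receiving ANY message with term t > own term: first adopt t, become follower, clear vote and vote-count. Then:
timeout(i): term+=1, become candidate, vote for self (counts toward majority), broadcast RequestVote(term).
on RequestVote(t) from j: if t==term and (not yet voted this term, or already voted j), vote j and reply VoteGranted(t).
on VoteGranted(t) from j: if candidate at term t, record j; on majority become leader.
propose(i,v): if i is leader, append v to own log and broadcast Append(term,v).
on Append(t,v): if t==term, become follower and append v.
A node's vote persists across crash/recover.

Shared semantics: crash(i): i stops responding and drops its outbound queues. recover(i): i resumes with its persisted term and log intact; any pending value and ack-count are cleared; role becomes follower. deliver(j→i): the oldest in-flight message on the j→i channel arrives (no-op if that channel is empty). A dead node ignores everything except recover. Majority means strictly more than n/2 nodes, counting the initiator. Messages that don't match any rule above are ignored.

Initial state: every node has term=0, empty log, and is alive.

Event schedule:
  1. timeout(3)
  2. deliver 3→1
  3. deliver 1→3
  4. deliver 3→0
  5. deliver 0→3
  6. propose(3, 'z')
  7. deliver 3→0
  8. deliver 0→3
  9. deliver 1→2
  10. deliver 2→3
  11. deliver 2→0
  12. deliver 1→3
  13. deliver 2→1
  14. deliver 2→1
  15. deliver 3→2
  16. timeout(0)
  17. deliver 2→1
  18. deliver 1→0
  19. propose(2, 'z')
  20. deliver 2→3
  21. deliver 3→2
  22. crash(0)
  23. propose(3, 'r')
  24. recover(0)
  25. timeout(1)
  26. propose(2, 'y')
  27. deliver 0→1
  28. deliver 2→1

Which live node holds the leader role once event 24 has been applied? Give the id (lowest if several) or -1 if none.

3

1. timeout(3):  <3:cand t1 ->
2. deliver 3→1:  <1:foll t1 ->
3. deliver 1→3:  nop
4. deliver 3→0:  <0:foll t1 ->
5. deliver 0→3:  <3:lead t1 ->
6. propose(3,'z'):  <3:lead t1 z>
7. deliver 3→0:  <0:foll t1 z>
8. deliver 0→3:  nop
9. deliver 1→2:  nop
10. deliver 2→3:  nop
11. deliver 2→0:  nop
12. deliver 1→3:  nop
13. deliver 2→1:  nop
14. deliver 2→1:  nop
15. deliver 3→2:  <2:foll t1 ->
16. timeout(0):  <0:cand t2 z>
17. deliver 2→1:  nop
18. deliver 1→0:  nop
19. propose(2,'z'):  nop
20. deliver 2→3:  nop
21. deliver 3→2:  <2:foll t1 z>
22. crash(0):  <0:✗cand t2 z>
23. propose(3,'r'):  <3:lead t1 z,r>
24. recover(0):  <0:foll t2 z>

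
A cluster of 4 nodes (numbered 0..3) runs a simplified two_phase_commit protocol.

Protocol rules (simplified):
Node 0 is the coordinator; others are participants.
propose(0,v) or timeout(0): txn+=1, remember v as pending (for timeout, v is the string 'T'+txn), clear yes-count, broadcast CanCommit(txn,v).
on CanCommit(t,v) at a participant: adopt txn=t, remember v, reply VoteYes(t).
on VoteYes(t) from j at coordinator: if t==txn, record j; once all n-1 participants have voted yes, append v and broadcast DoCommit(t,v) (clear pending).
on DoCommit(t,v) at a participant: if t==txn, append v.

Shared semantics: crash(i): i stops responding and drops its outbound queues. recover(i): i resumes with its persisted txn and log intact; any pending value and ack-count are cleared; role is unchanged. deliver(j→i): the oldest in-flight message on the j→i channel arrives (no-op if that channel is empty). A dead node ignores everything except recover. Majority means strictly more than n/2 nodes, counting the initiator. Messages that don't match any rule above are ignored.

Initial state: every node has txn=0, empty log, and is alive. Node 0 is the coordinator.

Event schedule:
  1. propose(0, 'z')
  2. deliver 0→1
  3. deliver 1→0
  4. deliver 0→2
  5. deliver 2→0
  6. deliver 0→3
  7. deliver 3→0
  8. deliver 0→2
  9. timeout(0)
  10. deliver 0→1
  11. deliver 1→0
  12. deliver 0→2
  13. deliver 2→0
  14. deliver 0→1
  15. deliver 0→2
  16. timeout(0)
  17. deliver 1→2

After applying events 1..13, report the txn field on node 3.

1. propose(0,'z'):  <0:coor t1 ->
2. deliver 0→1:  <1:part t1 ->
3. deliver 1→0:  nop
4. deliver 0→2:  <2:part t1 ->
5. deliver 2→0:  nop
6. deliver 0→3:  <3:part t1 ->
7. deliver 3→0:  <0:coor t1 z>
8. deliver 0→2:  <2:part t1 z>
9. timeout(0):  <0:coor t2 z>
10. deliver 0→1:  <1:part t1 z>
11. deliver 1→0:  nop
12. deliver 0→2:  <2:part t2 z>
13. deliver 2→0:  nop

1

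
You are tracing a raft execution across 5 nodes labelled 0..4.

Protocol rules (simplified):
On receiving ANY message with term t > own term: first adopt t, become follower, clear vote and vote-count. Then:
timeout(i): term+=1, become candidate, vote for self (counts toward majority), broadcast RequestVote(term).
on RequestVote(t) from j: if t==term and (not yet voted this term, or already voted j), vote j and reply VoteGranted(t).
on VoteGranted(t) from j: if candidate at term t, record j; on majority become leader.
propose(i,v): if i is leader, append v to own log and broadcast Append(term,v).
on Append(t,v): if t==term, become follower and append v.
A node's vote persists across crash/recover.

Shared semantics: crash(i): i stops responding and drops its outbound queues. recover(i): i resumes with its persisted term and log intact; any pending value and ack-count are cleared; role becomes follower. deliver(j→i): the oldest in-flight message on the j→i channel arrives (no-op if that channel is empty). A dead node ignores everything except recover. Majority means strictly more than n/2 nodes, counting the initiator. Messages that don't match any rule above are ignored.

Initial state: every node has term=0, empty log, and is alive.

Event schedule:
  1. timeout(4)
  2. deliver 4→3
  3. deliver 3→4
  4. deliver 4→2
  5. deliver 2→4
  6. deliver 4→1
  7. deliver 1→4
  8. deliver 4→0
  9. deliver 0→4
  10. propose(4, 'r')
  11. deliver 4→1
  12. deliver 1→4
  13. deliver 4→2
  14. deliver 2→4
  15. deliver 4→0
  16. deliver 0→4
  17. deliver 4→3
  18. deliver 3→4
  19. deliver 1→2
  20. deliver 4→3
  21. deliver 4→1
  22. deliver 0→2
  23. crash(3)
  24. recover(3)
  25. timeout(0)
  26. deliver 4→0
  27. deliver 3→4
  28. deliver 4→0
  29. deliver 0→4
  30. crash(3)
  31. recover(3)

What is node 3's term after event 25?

after 1 — timeout(4): n4:cand/t1/[-]
after 2 — deliver 4→3: n3:foll/t1/[-]
after 3 — deliver 3→4: ·
after 4 — deliver 4→2: n2:foll/t1/[-]
after 5 — deliver 2→4: n4:lead/t1/[-]
after 6 — deliver 4→1: n1:foll/t1/[-]
after 7 — deliver 1→4: ·
after 8 — deliver 4→0: n0:foll/t1/[-]
after 9 — deliver 0→4: ·
after 10 — propose(4,'r'): n4:lead/t1/[r]
after 11 — deliver 4→1: n1:foll/t1/[r]
after 12 — deliver 1→4: ·
after 13 — deliver 4→2: n2:foll/t1/[r]
after 14 — deliver 2→4: ·
after 15 — deliver 4→0: n0:foll/t1/[r]
after 16 — deliver 0→4: ·
after 17 — deliver 4→3: n3:foll/t1/[r]
after 18 — deliver 3→4: ·
after 19 — deliver 1→2: ·
after 20 — deliver 4→3: ·
after 21 — deliver 4→1: ·
after 22 — deliver 0→2: ·
after 23 — crash(3): n3:✗foll/t1/[r]
after 24 — recover(3): n3:foll/t1/[r]
after 25 — timeout(0): n0:cand/t2/[r]

1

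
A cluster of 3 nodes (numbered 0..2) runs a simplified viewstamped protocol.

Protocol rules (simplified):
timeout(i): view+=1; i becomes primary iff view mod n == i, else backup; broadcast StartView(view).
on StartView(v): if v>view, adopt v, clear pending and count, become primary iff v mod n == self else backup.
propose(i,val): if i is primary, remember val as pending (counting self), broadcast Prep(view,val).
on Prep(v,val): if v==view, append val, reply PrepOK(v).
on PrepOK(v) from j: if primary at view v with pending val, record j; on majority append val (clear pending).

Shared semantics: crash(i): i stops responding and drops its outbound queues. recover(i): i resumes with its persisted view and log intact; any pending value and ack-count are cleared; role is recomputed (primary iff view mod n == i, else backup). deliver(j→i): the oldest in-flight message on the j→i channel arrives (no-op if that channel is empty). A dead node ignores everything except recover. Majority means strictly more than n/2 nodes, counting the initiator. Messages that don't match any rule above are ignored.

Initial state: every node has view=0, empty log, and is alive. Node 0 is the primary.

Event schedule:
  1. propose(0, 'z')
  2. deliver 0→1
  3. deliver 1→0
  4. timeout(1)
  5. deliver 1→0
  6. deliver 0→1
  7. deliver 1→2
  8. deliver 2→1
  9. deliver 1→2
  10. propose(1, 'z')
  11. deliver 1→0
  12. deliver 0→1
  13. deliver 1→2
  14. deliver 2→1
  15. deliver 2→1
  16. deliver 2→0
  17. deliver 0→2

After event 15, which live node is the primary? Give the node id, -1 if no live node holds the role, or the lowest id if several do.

step 1 propose(0,'z'): —
step 2 deliver 0→1: 1={back,v=0,log=z}
step 3 deliver 1→0: 0={prim,v=0,log=z}
step 4 timeout(1): 1={prim,v=1,log=z}
step 5 deliver 1→0: 0={back,v=1,log=z}
step 6 deliver 0→1: —
step 7 deliver 1→2: 2={back,v=1,log=-}
step 8 deliver 2→1: —
step 9 deliver 1→2: —
step 10 propose(1,'z'): —
step 11 deliver 1→0: 0={back,v=1,log=z,z}
step 12 deliver 0→1: 1={prim,v=1,log=z,z}
step 13 deliver 1→2: 2={back,v=1,log=z}
step 14 deliver 2→1: —
step 15 deliver 2→1: —

1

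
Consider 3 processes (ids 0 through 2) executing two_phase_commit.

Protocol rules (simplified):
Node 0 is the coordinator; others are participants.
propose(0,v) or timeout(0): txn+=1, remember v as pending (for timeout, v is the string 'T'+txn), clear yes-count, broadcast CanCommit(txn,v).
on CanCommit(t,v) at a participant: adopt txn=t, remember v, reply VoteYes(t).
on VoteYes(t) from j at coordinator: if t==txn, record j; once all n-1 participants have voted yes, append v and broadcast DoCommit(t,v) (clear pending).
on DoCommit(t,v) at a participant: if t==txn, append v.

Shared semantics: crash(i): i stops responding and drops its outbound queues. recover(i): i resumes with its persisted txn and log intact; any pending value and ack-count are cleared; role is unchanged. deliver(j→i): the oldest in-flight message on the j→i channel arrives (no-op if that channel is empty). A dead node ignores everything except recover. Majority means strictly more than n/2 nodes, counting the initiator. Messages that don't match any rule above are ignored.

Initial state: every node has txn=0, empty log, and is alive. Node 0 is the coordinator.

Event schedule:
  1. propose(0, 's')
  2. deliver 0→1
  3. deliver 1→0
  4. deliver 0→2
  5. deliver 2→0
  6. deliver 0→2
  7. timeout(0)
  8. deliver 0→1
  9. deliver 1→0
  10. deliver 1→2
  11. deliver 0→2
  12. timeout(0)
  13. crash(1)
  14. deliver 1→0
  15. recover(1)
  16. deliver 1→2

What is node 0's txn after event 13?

e1 propose(0,'s'): 0[coor,t=1,-]
e2 deliver 0→1: 1[part,t=1,-]
e3 deliver 1→0: ·
e4 deliver 0→2: 2[part,t=1,-]
e5 deliver 2→0: 0[coor,t=1,s]
e6 deliver 0→2: 2[part,t=1,s]
e7 timeout(0): 0[coor,t=2,s]
e8 deliver 0→1: 1[part,t=1,s]
e9 deliver 1→0: ·
e10 deliver 1→2: ·
e11 deliver 0→2: 2[part,t=2,s]
e12 timeout(0): 0[coor,t=3,s]
e13 crash(1): 1[✗part,t=1,s]

3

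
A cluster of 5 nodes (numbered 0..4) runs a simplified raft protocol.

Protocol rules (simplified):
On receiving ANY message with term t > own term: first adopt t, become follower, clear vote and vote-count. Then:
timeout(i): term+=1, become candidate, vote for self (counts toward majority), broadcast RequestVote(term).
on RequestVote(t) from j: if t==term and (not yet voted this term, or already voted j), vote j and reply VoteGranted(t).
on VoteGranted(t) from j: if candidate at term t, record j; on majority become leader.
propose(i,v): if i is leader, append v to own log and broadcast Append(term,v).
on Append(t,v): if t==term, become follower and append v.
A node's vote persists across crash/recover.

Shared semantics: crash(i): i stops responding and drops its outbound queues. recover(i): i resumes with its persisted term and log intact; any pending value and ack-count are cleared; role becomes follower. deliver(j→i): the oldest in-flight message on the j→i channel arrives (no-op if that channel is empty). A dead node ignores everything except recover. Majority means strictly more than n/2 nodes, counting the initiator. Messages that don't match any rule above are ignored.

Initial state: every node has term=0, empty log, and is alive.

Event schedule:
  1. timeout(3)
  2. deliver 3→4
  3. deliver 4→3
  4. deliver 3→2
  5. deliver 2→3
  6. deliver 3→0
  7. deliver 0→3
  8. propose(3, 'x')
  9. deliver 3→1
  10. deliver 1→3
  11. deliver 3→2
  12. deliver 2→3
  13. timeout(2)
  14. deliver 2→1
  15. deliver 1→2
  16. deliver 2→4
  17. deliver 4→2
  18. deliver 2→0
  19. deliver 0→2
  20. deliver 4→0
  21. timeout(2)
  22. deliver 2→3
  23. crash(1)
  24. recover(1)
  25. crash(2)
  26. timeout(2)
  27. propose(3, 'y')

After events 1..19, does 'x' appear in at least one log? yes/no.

yes

[1] timeout(3) → N3(cand t1 [-])
[2] deliver 3→4 → N4(foll t1 [-])
[3] deliver 4→3 → ∅
[4] deliver 3→2 → N2(foll t1 [-])
[5] deliver 2→3 → N3(lead t1 [-])
[6] deliver 3→0 → N0(foll t1 [-])
[7] deliver 0→3 → ∅
[8] propose(3,'x') → N3(lead t1 [x])
[9] deliver 3→1 → N1(foll t1 [-])
[10] deliver 1→3 → ∅
[11] deliver 3→2 → N2(foll t1 [x])
[12] deliver 2→3 → ∅
[13] timeout(2) → N2(cand t2 [x])
[14] deliver 2→1 → N1(foll t2 [-])
[15] deliver 1→2 → ∅
[16] deliver 2→4 → N4(foll t2 [-])
[17] deliver 4→2 → N2(lead t2 [x])
[18] deliver 2→0 → N0(foll t2 [-])
[19] deliver 0→2 → ∅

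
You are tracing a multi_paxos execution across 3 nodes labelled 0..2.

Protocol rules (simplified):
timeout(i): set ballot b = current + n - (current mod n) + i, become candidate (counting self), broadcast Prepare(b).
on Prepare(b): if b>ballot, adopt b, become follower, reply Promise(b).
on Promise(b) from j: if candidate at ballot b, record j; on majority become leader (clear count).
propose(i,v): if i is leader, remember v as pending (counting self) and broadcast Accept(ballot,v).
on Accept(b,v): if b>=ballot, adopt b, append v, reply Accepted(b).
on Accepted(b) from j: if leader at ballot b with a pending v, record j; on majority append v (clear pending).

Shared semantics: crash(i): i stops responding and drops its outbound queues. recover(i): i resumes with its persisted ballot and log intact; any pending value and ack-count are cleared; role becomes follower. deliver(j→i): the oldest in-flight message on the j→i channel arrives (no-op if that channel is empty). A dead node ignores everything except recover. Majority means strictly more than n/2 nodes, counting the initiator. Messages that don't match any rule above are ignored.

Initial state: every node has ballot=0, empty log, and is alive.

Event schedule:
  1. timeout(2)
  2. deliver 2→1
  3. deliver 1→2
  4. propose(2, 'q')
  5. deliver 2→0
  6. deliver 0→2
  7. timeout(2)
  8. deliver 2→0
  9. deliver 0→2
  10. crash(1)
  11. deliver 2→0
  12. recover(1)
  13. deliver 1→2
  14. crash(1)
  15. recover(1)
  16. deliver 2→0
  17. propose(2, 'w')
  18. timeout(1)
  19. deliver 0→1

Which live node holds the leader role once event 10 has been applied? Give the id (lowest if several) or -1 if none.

-1

[1] timeout(2) → N2(cand b5 [-])
[2] deliver 2→1 → N1(foll b5 [-])
[3] deliver 1→2 → N2(lead b5 [-])
[4] propose(2,'q') → ∅
[5] deliver 2→0 → N0(foll b5 [-])
[6] deliver 0→2 → ∅
[7] timeout(2) → N2(cand b8 [-])
[8] deliver 2→0 → N0(foll b5 [q])
[9] deliver 0→2 → ∅
[10] crash(1) → N1(✗foll b5 [-])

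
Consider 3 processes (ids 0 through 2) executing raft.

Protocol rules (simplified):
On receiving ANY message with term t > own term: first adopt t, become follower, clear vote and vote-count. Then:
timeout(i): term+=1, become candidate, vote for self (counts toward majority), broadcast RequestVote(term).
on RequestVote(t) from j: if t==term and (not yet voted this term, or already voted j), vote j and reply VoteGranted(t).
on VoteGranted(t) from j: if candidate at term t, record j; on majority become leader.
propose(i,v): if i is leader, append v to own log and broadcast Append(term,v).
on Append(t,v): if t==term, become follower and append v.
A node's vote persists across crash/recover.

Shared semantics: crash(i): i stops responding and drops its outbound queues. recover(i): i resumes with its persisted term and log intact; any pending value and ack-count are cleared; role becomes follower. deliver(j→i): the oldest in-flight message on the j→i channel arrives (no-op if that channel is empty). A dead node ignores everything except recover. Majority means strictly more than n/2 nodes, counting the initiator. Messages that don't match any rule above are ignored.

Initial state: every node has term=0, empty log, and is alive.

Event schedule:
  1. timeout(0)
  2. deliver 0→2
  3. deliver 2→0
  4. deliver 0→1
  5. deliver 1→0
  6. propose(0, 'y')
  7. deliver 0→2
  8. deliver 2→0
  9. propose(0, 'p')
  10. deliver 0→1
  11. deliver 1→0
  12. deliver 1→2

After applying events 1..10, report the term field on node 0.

step 1 timeout(0): 0={cand,t=1,log=-}
step 2 deliver 0→2: 2={foll,t=1,log=-}
step 3 deliver 2→0: 0={lead,t=1,log=-}
step 4 deliver 0→1: 1={foll,t=1,log=-}
step 5 deliver 1→0: —
step 6 propose(0,'y'): 0={lead,t=1,log=y}
step 7 deliver 0→2: 2={foll,t=1,log=y}
step 8 deliver 2→0: —
step 9 propose(0,'p'): 0={lead,t=1,log=y,p}
step 10 deliver 0→1: 1={foll,t=1,log=y}

1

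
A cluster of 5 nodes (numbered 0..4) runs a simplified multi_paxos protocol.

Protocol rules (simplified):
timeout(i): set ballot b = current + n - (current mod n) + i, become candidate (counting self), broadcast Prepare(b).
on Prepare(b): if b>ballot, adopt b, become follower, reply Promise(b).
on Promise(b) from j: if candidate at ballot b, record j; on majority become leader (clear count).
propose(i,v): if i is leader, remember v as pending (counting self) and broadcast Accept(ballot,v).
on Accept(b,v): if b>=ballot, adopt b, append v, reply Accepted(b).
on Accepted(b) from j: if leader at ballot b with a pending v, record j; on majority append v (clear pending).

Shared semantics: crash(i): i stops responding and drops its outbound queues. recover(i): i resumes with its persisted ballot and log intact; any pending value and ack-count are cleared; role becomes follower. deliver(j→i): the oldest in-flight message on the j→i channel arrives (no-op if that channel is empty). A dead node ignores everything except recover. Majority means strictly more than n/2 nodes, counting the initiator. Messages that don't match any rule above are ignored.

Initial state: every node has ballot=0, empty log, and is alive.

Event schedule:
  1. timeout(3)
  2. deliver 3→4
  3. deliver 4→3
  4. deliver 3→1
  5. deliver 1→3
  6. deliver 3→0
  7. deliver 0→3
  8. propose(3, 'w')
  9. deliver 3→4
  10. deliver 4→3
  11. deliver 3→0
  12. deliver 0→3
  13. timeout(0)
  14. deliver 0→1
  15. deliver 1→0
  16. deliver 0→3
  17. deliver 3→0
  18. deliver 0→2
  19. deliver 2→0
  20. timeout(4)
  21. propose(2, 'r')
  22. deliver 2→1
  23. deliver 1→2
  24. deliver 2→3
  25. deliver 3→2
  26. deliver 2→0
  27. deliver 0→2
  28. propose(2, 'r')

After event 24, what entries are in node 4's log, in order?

w

after 1 — timeout(3): n3:cand/b8/[-]
after 2 — deliver 3→4: n4:foll/b8/[-]
after 3 — deliver 4→3: ·
after 4 — deliver 3→1: n1:foll/b8/[-]
after 5 — deliver 1→3: n3:lead/b8/[-]
after 6 — deliver 3→0: n0:foll/b8/[-]
after 7 — deliver 0→3: ·
after 8 — propose(3,'w'): ·
after 9 — deliver 3→4: n4:foll/b8/[w]
after 10 — deliver 4→3: ·
after 11 — deliver 3→0: n0:foll/b8/[w]
after 12 — deliver 0→3: n3:lead/b8/[w]
after 13 — timeout(0): n0:cand/b10/[w]
after 14 — deliver 0→1: n1:foll/b10/[-]
after 15 — deliver 1→0: ·
after 16 — deliver 0→3: n3:foll/b10/[w]
after 17 — deliver 3→0: n0:lead/b10/[w]
after 18 — deliver 0→2: n2:foll/b10/[-]
after 19 — deliver 2→0: ·
after 20 — timeout(4): n4:cand/b14/[w]
after 21 — propose(2,'r'): ·
after 22 — deliver 2→1: ·
after 23 — deliver 1→2: ·
after 24 — deliver 2→3: ·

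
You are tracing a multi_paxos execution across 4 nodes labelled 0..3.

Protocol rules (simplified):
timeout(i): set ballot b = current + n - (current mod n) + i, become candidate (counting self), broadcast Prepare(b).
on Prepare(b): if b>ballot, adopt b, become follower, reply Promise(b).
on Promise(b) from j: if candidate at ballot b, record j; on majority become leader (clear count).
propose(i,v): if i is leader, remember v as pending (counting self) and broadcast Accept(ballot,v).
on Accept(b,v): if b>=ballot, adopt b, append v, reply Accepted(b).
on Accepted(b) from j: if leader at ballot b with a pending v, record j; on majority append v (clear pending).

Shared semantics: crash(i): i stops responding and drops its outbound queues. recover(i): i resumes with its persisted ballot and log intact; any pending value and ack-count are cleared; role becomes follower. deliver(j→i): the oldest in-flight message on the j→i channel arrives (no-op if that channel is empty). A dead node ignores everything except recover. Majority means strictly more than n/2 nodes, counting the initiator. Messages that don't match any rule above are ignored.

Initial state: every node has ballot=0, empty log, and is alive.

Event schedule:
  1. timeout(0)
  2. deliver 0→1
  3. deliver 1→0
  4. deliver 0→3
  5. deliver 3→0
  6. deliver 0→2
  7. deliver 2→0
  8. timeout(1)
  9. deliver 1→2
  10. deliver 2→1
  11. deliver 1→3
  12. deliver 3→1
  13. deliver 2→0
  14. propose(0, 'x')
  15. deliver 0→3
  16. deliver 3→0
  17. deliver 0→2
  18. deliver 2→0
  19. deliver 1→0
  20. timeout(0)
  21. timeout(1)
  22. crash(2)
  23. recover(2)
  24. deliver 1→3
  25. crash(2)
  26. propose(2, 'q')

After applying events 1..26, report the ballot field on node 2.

step 1 timeout(0): 0={cand,b=4,log=-}
step 2 deliver 0→1: 1={foll,b=4,log=-}
step 3 deliver 1→0: —
step 4 deliver 0→3: 3={foll,b=4,log=-}
step 5 deliver 3→0: 0={lead,b=4,log=-}
step 6 deliver 0→2: 2={foll,b=4,log=-}
step 7 deliver 2→0: —
step 8 timeout(1): 1={cand,b=9,log=-}
step 9 deliver 1→2: 2={foll,b=9,log=-}
step 10 deliver 2→1: —
step 11 deliver 1→3: 3={foll,b=9,log=-}
step 12 deliver 3→1: 1={lead,b=9,log=-}
step 13 deliver 2→0: —
step 14 propose(0,'x'): —
step 15 deliver 0→3: —
step 16 deliver 3→0: —
step 17 deliver 0→2: —
step 18 deliver 2→0: —
step 19 deliver 1→0: 0={foll,b=9,log=-}
step 20 timeout(0): 0={cand,b=12,log=-}
step 21 timeout(1): 1={cand,b=13,log=-}
step 22 crash(2): 2={✗foll,b=9,log=-}
step 23 recover(2): 2={foll,b=9,log=-}
step 24 deliver 1→3: 3={foll,b=13,log=-}
step 25 crash(2): 2={✗foll,b=9,log=-}
step 26 propose(2,'q'): —

9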